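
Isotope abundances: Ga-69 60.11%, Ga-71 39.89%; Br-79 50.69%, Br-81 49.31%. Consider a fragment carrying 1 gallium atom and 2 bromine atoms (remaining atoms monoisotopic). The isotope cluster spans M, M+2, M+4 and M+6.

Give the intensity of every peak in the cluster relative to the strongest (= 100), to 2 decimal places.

38.33 : 100.00 : 85.75 : 24.07

Gallium pattern (n=1): 0.6011 : 0.3989
Bromine pattern (n=2): 0.25694761 : 0.49990478 : 0.24314761
Convolve the two distributions (both contribute in 2-u steps):
  M: 0.6011×0.25694761 = 0.154451
  M+2: 0.6011×0.49990478 + 0.3989×0.25694761 = 0.402989
  M+4: 0.6011×0.24314761 + 0.3989×0.49990478 = 0.345568
  M+6: 0.3989×0.24314761 = 0.096992
Scale to base peak (0.402989) = 100: 38.33 : 100.00 : 85.75 : 24.07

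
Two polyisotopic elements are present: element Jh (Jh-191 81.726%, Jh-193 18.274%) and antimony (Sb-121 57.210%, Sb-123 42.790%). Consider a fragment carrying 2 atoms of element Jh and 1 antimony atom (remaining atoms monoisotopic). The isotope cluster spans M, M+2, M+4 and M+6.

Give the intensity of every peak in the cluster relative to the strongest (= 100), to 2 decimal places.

Element Jh pattern (n=2): 0.66791391 : 0.29869218 : 0.03339391
Antimony pattern (n=1): 0.5721 : 0.4279
Convolve the two distributions (both contribute in 2-u steps):
  M: 0.66791391×0.5721 = 0.382114
  M+2: 0.66791391×0.4279 + 0.29869218×0.5721 = 0.456682
  M+4: 0.29869218×0.4279 + 0.03339391×0.5721 = 0.146915
  M+6: 0.03339391×0.4279 = 0.014289
Scale to base peak (0.456682) = 100: 83.67 : 100.00 : 32.17 : 3.13

83.67 : 100.00 : 32.17 : 3.13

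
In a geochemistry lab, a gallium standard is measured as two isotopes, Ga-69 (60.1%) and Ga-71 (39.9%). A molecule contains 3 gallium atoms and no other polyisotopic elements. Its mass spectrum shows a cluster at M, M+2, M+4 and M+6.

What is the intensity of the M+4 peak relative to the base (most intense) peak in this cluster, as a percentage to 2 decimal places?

Binomial terms of (0.601 + 0.399)^3: M 0.2171, M+2 0.4324, M+4 0.2870, M+6 0.0635 → M+2 is the base peak.
P(M+2) = C(3,1) × 0.601^2 × 0.399^1 = 3 × 0.361201 × 0.3990 = 0.432358 (base)
P(M+4) = C(3,2) × 0.601^1 × 0.399^2 = 3 × 0.6010 × 0.159201 = 0.287039
Relative intensity = 0.287039 / 0.432358 × 100 = 66.39

66.39%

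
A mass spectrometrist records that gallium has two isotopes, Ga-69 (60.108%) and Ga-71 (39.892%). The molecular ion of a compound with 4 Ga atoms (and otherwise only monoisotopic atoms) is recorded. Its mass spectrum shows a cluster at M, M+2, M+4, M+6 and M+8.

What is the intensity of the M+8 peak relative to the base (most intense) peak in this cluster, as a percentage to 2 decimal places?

7.31%

(0.60108 + 0.39892)^4 gives M 0.1305, M+2 0.3465, M+4 0.3450, M+6 0.1526, M+8 0.0253; the largest is M+2.
P(M+2) = C(4,1) × 0.60108^3 × 0.39892^1 = 4 × 0.2171685 × 0.39892 = 0.346531 (base)
P(M+8) = C(4,4) × 0.60108^0 × 0.39892^4 = 1 × 1.0000 × 0.02532464 = 0.025325
Relative intensity = 0.025325 / 0.346531 × 100 = 7.31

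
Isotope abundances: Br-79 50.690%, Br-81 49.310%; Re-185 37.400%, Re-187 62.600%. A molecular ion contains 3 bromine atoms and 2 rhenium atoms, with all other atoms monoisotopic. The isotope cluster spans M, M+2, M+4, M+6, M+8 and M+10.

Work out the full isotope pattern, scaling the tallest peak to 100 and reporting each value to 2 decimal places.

5.38 : 33.69 : 82.85 : 100.00 : 59.33 : 13.87

Bromine pattern (n=3): 0.13024674 : 0.3801026 : 0.36975457 : 0.11989609
Rhenium pattern (n=2): 0.139876 : 0.468248 : 0.391876
Convolve the two distributions (both contribute in 2-u steps):
  M: 0.13024674×0.139876 = 0.018218
  M+2: 0.13024674×0.468248 + 0.3801026×0.139876 = 0.114155
  M+4: 0.13024674×0.391876 + 0.3801026×0.468248 + 0.36975457×0.139876 = 0.280743
  M+6: 0.3801026×0.391876 + 0.36975457×0.468248 + 0.11989609×0.139876 = 0.338861
  M+8: 0.36975457×0.391876 + 0.11989609×0.468248 = 0.201039
  M+10: 0.11989609×0.391876 = 0.046984
Scale to base peak (0.338861) = 100: 5.38 : 33.69 : 82.85 : 100.00 : 59.33 : 13.87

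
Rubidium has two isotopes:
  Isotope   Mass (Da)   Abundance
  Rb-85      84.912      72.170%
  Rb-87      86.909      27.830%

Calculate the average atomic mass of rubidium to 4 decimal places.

85.4678 Da

Average mass = Σ (abundance × isotope mass) = 0.72170 × 84.912 + 0.27830 × 86.909
= 61.28099 + 24.18677 = 85.46776 Da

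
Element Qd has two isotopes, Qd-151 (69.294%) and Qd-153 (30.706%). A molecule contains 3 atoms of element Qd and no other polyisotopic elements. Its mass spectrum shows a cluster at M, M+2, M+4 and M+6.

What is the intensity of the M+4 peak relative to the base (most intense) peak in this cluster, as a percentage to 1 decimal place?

Binomial terms of (0.69294 + 0.30706)^3: M 0.3327, M+2 0.4423, M+4 0.1960, M+6 0.0290 → M+2 is the base peak.
P(M+2) = C(3,1) × 0.69294^2 × 0.30706^1 = 3 × 0.48016584 × 0.30706 = 0.442319 (base)
P(M+4) = C(3,2) × 0.69294^1 × 0.30706^2 = 3 × 0.69294 × 0.09428584 = 0.196003
Relative intensity = 0.196003 / 0.442319 × 100 = 44.3

44.3%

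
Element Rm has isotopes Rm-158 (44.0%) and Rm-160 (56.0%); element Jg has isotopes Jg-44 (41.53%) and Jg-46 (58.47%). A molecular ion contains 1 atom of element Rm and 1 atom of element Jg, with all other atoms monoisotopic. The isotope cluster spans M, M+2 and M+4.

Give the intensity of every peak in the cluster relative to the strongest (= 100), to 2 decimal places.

Element Rm pattern (n=1): 0.4400 : 0.5600
Element Jg pattern (n=1): 0.4153 : 0.5847
Convolve the two distributions (both contribute in 2-u steps):
  M: 0.4400×0.4153 = 0.182732
  M+2: 0.4400×0.5847 + 0.5600×0.4153 = 0.489836
  M+4: 0.5600×0.5847 = 0.327432
Scale to base peak (0.489836) = 100: 37.30 : 100.00 : 66.85

37.30 : 100.00 : 66.85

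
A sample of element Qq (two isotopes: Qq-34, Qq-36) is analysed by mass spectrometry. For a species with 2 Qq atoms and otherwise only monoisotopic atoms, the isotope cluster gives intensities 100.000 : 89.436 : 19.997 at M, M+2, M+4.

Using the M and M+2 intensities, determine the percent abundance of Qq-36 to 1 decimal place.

30.9%

If p is the fraction of Qq that is Qq-34, then I(M+2)/I(M) = [C(2,1)·p^1·(1−p)] / p^2 = 2·(1−p)/p = 89.436/100.000 = 0.8944
(1−p)/p = 0.8944/2 = 0.4472  ⇒  p = 1/(1 + 0.4472) = 0.6910
Qq-34: 69.1%, Qq-36: 30.9%.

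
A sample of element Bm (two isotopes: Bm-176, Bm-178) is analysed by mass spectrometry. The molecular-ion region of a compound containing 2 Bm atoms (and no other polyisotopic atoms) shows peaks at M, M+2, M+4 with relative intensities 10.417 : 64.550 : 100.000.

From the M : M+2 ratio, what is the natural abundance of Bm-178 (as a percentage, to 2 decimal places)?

75.60%

Let p = fractional abundance of Bm-176. I(M+2)/I(M) = [C(2,1)·p^1·(1−p)] / p^2 = 2·(1−p)/p = 64.550/10.417 = 6.1966
(1−p)/p = 6.1966/2 = 3.0983  ⇒  p = 1/(1 + 3.0983) = 0.2440
Bm-176: 24.40%, Bm-178: 75.60%.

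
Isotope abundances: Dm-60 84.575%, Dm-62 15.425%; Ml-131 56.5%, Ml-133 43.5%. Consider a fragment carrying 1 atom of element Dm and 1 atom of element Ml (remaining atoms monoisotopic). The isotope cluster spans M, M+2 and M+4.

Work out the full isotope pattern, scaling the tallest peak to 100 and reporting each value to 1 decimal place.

100.0 : 95.2 : 14.0

Element Dm pattern (n=1): 0.84575 : 0.15425
Element Ml pattern (n=1): 0.5650 : 0.4350
Convolve the two distributions (both contribute in 2-u steps):
  M: 0.84575×0.5650 = 0.477849
  M+2: 0.84575×0.4350 + 0.15425×0.5650 = 0.455053
  M+4: 0.15425×0.4350 = 0.067099
Scale to base peak (0.477849) = 100: 100.0 : 95.2 : 14.0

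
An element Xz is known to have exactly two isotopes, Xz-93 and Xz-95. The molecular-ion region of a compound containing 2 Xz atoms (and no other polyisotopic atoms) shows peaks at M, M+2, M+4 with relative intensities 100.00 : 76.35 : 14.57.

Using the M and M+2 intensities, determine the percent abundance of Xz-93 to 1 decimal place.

72.4%

Let p = fractional abundance of Xz-93. I(M+2)/I(M) = [C(2,1)·p^1·(1−p)] / p^2 = 2·(1−p)/p = 76.35/100.00 = 0.7635
(1−p)/p = 0.7635/2 = 0.3817  ⇒  p = 1/(1 + 0.3817) = 0.7237
Xz-93: 72.4%, Xz-95: 27.6%.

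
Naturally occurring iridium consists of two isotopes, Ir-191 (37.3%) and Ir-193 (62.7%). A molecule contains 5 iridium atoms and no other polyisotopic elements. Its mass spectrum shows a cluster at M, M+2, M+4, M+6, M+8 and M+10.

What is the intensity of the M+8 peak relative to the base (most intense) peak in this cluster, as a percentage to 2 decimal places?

84.05%

Term probabilities: M 0.0072, M+2 0.0607, M+4 0.2040, M+6 0.3429, M+8 0.2882, M+10 0.0969. Base peak = M+6.
P(M+6) = C(5,3) × 0.373^2 × 0.627^3 = 10 × 0.139129 × 0.24649188 = 0.342942 (base)
P(M+8) = C(5,4) × 0.373^1 × 0.627^4 = 5 × 0.3730 × 0.15455041 = 0.288237
Relative intensity = 0.288237 / 0.342942 × 100 = 84.05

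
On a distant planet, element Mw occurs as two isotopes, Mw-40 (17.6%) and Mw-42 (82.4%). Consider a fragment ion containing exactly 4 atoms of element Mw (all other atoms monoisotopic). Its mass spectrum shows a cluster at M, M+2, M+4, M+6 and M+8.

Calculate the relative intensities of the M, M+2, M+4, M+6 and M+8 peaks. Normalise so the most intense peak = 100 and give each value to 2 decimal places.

0.21 : 3.90 : 27.37 : 85.44 : 100.00

Each Mw atom is independently Mw-40 (p = 0.176) or Mw-42 (q = 0.824); the cluster is the binomial expansion (p + q)^4.
P(M) = 0.176^4 = 0.000960
P(M+2) = 4 × 0.176^3 × 0.824^1 = 0.017969
P(M+4) = 6 × 0.176^2 × 0.824^2 = 0.126192
P(M+6) = 4 × 0.176^1 × 0.824^3 = 0.393871
P(M+8) = 0.824^4 = 0.461008
The M+8 peak is largest (0.461008); scaling to 100 gives 0.21 : 3.90 : 27.37 : 85.44 : 100.00.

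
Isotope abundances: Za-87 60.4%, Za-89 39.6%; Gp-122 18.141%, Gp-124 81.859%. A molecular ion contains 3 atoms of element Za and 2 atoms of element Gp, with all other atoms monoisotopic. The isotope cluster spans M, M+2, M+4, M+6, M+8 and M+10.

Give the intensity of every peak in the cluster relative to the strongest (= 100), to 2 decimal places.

1.92 : 21.15 : 75.82 : 100.00 : 55.42 : 11.04

Element Za pattern (n=3): 0.22034886 : 0.43340141 : 0.28415059 : 0.06209914
Element Gp pattern (n=2): 0.03290959 : 0.29700082 : 0.67008959
Convolve the two distributions (both contribute in 2-u steps):
  M: 0.22034886×0.03290959 = 0.007252
  M+2: 0.22034886×0.29700082 + 0.43340141×0.03290959 = 0.079707
  M+4: 0.22034886×0.67008959 + 0.43340141×0.29700082 + 0.28415059×0.03290959 = 0.285725
  M+6: 0.43340141×0.67008959 + 0.28415059×0.29700082 + 0.06209914×0.03290959 = 0.376854
  M+8: 0.28415059×0.67008959 + 0.06209914×0.29700082 = 0.208850
  M+10: 0.06209914×0.67008959 = 0.041612
Scale to base peak (0.376854) = 100: 1.92 : 21.15 : 75.82 : 100.00 : 55.42 : 11.04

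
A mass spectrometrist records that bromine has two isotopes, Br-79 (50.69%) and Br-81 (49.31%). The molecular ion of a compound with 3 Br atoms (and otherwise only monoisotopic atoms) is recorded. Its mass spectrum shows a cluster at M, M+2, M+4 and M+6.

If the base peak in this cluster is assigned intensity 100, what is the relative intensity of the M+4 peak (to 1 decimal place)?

Binomial terms of (0.5069 + 0.4931)^3: M 0.1302, M+2 0.3801, M+4 0.3698, M+6 0.1199 → M+2 is the base peak.
P(M+2) = C(3,1) × 0.5069^2 × 0.4931^1 = 3 × 0.25694761 × 0.4931 = 0.380103 (base)
P(M+4) = C(3,2) × 0.5069^1 × 0.4931^2 = 3 × 0.5069 × 0.24314761 = 0.369755
Relative intensity = 0.369755 / 0.380103 × 100 = 97.3

97.3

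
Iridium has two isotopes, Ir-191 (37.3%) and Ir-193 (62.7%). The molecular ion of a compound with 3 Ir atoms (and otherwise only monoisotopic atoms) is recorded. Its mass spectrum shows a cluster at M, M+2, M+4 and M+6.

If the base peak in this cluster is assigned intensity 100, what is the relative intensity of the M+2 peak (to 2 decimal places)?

59.49

(0.373 + 0.627)^3 gives M 0.0519, M+2 0.2617, M+4 0.4399, M+6 0.2465; the largest is M+4.
P(M+4) = C(3,2) × 0.373^1 × 0.627^2 = 3 × 0.3730 × 0.393129 = 0.439911 (base)
P(M+2) = C(3,1) × 0.373^2 × 0.627^1 = 3 × 0.139129 × 0.6270 = 0.261702
Relative intensity = 0.261702 / 0.439911 × 100 = 59.49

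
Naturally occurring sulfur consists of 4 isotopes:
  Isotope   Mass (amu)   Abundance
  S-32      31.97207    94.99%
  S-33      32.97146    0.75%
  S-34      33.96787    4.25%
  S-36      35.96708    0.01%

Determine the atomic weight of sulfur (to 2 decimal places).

Ar = Σ fᵢ·mᵢ = 0.9499 × 31.97207 + 0.0075 × 32.97146 + 0.0425 × 33.96787 + 0.0001 × 35.96708
= 30.370269 + 0.247286 + 1.443634 + 0.003597 = 32.064786 amu

32.06 amu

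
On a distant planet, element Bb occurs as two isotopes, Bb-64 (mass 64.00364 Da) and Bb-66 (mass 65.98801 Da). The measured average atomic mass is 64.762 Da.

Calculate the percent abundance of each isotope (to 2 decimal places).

Let x be the fractional abundance of Bb-64; then Bb-66 has abundance 1 − x.
64.00364·x + 65.98801·(1 − x) = 64.762
(64.00364 − 65.98801)·x = 64.762 − 65.98801
x = -1.22601 / -1.98437 = 0.61783 → 61.78% Bb-64, 38.22% Bb-66.

Bb-64: 61.78%, Bb-66: 38.22%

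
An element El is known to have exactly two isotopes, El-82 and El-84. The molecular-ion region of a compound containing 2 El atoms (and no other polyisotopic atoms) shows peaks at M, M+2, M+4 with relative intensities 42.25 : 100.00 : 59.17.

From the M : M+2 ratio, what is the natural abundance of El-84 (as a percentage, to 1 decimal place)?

54.2%

Write p for the El-82 fraction. I(M+2)/I(M) = [C(2,1)·p^1·(1−p)] / p^2 = 2·(1−p)/p = 100.00/42.25 = 2.3669
(1−p)/p = 2.3669/2 = 1.1834  ⇒  p = 1/(1 + 1.1834) = 0.4580
El-82: 45.8%, El-84: 54.2%.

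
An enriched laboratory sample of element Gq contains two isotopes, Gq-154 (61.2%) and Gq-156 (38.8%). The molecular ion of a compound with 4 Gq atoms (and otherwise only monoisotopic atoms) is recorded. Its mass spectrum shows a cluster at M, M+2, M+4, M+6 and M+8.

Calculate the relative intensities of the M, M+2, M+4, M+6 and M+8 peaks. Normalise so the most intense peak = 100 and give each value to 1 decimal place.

39.4 : 100.0 : 95.1 : 40.2 : 6.4

The 4 Gq atoms are independent, so intensities follow the terms of (0.612 + 0.388)^4.
P(M) = 0.612^4 = 0.140283
P(M+2) = 4 × 0.612^3 × 0.388^1 = 0.355751
P(M+4) = 6 × 0.612^2 × 0.388^2 = 0.338312
P(M+6) = 4 × 0.612^1 × 0.388^3 = 0.142990
P(M+8) = 0.388^4 = 0.022663
The M+2 peak is largest (0.355751); scaling to 100 gives 39.4 : 100.0 : 95.1 : 40.2 : 6.4.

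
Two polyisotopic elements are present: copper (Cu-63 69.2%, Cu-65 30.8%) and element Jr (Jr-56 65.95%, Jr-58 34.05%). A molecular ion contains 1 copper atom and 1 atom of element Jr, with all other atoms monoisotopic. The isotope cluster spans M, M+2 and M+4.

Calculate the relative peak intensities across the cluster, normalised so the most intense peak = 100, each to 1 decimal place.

Copper pattern (n=1): 0.6920 : 0.3080
Element Jr pattern (n=1): 0.6595 : 0.3405
Convolve the two distributions (both contribute in 2-u steps):
  M: 0.6920×0.6595 = 0.456374
  M+2: 0.6920×0.3405 + 0.3080×0.6595 = 0.438752
  M+4: 0.3080×0.3405 = 0.104874
Scale to base peak (0.456374) = 100: 100.0 : 96.1 : 23.0

100.0 : 96.1 : 23.0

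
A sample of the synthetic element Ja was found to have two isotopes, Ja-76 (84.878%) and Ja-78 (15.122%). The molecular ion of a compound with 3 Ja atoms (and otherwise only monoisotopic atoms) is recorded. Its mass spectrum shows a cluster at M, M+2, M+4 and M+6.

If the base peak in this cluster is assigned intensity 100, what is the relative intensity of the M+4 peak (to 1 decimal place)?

9.5

Term probabilities: M 0.6115, M+2 0.3268, M+4 0.0582, M+6 0.0035. Base peak = M.
P(M) = C(3,0) × 0.84878^3 × 0.15122^0 = 1 × 0.61148444 × 1.0000 = 0.611484 (base)
P(M+4) = C(3,2) × 0.84878^1 × 0.15122^2 = 3 × 0.84878 × 0.02286749 = 0.058228
Relative intensity = 0.058228 / 0.611484 × 100 = 9.5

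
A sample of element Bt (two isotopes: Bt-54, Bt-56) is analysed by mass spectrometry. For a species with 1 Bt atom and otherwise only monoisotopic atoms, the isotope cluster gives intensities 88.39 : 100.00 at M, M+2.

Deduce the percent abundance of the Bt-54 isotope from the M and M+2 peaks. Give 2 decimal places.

Let p = fractional abundance of Bt-54. I(M+2)/I(M) = [C(1,1)·p^0·(1−p)] / p^1 = 1·(1−p)/p = 100.00/88.39 = 1.1313
(1−p)/p = 1.1313/1 = 1.1313  ⇒  p = 1/(1 + 1.1313) = 0.4692
Bt-54: 46.92%, Bt-56: 53.08%.

46.92%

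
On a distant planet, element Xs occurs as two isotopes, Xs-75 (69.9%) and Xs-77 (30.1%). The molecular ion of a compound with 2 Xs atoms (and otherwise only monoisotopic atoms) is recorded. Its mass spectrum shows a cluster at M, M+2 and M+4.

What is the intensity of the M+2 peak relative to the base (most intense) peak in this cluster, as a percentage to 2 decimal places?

86.12%

Binomial terms of (0.699 + 0.301)^2: M 0.4886, M+2 0.4208, M+4 0.0906 → M is the base peak.
P(M) = C(2,0) × 0.699^2 × 0.301^0 = 1 × 0.488601 × 1.0000 = 0.488601 (base)
P(M+2) = C(2,1) × 0.699^1 × 0.301^1 = 2 × 0.6990 × 0.3010 = 0.420798
Relative intensity = 0.420798 / 0.488601 × 100 = 86.12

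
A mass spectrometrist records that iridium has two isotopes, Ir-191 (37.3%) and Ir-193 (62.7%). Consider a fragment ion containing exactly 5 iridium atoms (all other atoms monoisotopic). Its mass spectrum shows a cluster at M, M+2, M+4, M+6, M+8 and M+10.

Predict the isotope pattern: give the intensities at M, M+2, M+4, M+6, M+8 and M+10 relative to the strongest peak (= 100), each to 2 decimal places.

Expanding (0.373 + 0.627)^5:
P(M) = 0.373^5 = 0.007220
P(M+2) = 5 × 0.373^4 × 0.627^1 = 0.060684
P(M+4) = 10 × 0.373^3 × 0.627^2 = 0.204015
P(M+6) = 10 × 0.373^2 × 0.627^3 = 0.342942
P(M+8) = 5 × 0.373^1 × 0.627^4 = 0.288237
P(M+10) = 0.627^5 = 0.096903
The M+6 peak is largest (0.342942); scaling to 100 gives 2.11 : 17.70 : 59.49 : 100.00 : 84.05 : 28.26.

2.11 : 17.70 : 59.49 : 100.00 : 84.05 : 28.26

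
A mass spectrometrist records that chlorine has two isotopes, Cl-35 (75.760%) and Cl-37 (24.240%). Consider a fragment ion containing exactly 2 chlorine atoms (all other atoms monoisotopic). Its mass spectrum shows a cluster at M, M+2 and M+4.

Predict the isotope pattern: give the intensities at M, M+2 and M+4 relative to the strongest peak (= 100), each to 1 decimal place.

100.0 : 64.0 : 10.2

The 2 Cl atoms are independent, so intensities follow the terms of (0.75760 + 0.24240)^2.
P(M) = 0.75760^2 = 0.573958
P(M+2) = 2 × 0.75760^1 × 0.24240^1 = 0.367284
P(M+4) = 0.24240^2 = 0.058758
The M peak is largest (0.573958); scaling to 100 gives 100.0 : 64.0 : 10.2.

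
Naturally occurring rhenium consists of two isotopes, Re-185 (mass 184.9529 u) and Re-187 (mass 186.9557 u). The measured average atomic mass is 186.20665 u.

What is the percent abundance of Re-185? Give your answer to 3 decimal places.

37.400%

Writing the weighted mean with unknown fraction x of Re-185:
184.9529·x + 186.9557·(1 − x) = 186.20665
(184.9529 − 186.9557)·x = 186.20665 − 186.9557
x = -0.74905 / -2.0028 = 0.37400 → 37.400% Re-185, 62.600% Re-187.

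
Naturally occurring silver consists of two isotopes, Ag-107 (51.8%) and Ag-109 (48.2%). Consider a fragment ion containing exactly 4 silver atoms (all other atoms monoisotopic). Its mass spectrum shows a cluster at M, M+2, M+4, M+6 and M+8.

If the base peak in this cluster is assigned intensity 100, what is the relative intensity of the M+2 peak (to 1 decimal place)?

(0.518 + 0.482)^4 gives M 0.0720, M+2 0.2680, M+4 0.3740, M+6 0.2320, M+8 0.0540; the largest is M+4.
P(M+4) = C(4,2) × 0.518^2 × 0.482^2 = 6 × 0.268324 × 0.232324 = 0.374029 (base)
P(M+2) = C(4,1) × 0.518^3 × 0.482^1 = 4 × 0.13899183 × 0.4820 = 0.267976
Relative intensity = 0.267976 / 0.374029 × 100 = 71.6

71.6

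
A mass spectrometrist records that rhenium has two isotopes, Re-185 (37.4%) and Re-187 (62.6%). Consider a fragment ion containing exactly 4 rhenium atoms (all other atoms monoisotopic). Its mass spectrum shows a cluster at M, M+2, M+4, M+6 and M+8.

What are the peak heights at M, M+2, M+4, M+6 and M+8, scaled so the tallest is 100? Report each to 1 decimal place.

The 4 Re atoms are independent, so intensities follow the terms of (0.374 + 0.626)^4.
P(M) = 0.374^4 = 0.019565
P(M+2) = 4 × 0.374^3 × 0.626^1 = 0.130993
P(M+4) = 6 × 0.374^2 × 0.626^2 = 0.328884
P(M+6) = 4 × 0.374^1 × 0.626^3 = 0.366990
P(M+8) = 0.626^4 = 0.153567
The M+6 peak is largest (0.366990); scaling to 100 gives 5.3 : 35.7 : 89.6 : 100.0 : 41.8.

5.3 : 35.7 : 89.6 : 100.0 : 41.8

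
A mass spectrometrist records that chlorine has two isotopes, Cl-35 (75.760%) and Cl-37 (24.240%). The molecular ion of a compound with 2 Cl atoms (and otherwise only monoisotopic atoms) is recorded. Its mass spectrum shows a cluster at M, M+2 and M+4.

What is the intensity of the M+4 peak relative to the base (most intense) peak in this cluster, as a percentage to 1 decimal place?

10.2%

Term probabilities: M 0.5740, M+2 0.3673, M+4 0.0588. Base peak = M.
P(M) = C(2,0) × 0.75760^2 × 0.24240^0 = 1 × 0.57395776 × 1.0000 = 0.573958 (base)
P(M+4) = C(2,2) × 0.75760^0 × 0.24240^2 = 1 × 1.0000 × 0.05875776 = 0.058758
Relative intensity = 0.058758 / 0.573958 × 100 = 10.2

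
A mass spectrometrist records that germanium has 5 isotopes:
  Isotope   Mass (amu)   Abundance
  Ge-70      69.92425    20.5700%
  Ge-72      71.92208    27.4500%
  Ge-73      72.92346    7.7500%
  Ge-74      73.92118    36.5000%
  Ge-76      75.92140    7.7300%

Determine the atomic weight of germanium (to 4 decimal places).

Weight each isotope mass by its fractional abundance: 0.205700 × 69.92425 + 0.274500 × 71.92208 + 0.077500 × 72.92346 + 0.365000 × 73.92118 + 0.077300 × 75.92140
= 14.383418 + 19.742611 + 5.651568 + 26.981231 + 5.868724 = 72.627552 amu

72.6276 amu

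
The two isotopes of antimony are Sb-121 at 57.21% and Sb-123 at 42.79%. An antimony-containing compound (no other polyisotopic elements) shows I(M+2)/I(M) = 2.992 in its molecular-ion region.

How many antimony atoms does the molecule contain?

With n Sb atoms, P(M+2)/P(M) = C(n,1)·p^(n−1)q / p^n = n·q/p = n · 0.4279/0.5721.
n = 2.992 × 0.5721/0.4279 = 4.00 ≈ 4

4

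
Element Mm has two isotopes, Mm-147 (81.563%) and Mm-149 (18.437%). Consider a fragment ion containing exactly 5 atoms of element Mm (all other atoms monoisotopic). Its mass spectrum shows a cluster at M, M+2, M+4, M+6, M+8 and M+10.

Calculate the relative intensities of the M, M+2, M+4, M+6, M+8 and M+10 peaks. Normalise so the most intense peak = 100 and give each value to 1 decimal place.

88.5 : 100.0 : 45.2 : 10.2 : 1.2 : 0.1

Each Mm atom is independently Mm-147 (p = 0.81563) or Mm-149 (q = 0.18437); the cluster is the binomial expansion (p + q)^5.
P(M) = 0.81563^5 = 0.360966
P(M+2) = 5 × 0.81563^4 × 0.18437^1 = 0.407975
P(M+4) = 10 × 0.81563^3 × 0.18437^2 = 0.184442
P(M+6) = 10 × 0.81563^2 × 0.18437^3 = 0.041692
P(M+8) = 5 × 0.81563^1 × 0.18437^4 = 0.004712
P(M+10) = 0.18437^5 = 0.000213
The M+2 peak is largest (0.407975); scaling to 100 gives 88.5 : 100.0 : 45.2 : 10.2 : 1.2 : 0.1.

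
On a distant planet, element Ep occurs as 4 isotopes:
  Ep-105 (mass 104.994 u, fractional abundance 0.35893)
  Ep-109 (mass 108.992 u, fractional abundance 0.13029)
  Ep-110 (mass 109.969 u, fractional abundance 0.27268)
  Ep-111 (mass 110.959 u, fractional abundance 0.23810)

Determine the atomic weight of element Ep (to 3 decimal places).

Average mass = Σ (abundance × isotope mass) = 0.35893 × 104.994 + 0.13029 × 108.992 + 0.27268 × 109.969 + 0.23810 × 110.959
= 37.6855 + 14.2006 + 29.9863 + 26.4193 = 108.2917 u

108.292 u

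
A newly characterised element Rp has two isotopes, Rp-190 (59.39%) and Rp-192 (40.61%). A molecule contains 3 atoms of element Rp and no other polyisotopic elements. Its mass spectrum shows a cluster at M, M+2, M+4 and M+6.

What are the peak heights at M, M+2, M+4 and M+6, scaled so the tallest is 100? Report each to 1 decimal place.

48.7 : 100.0 : 68.4 : 15.6

Each Rp atom is independently Rp-190 (p = 0.5939) or Rp-192 (q = 0.4061); the cluster is the binomial expansion (p + q)^3.
P(M) = 0.5939^3 = 0.209479
P(M+2) = 3 × 0.5939^2 × 0.4061^1 = 0.429715
P(M+4) = 3 × 0.5939^1 × 0.4061^2 = 0.293833
P(M+6) = 0.4061^3 = 0.066973
The M+2 peak is largest (0.429715); scaling to 100 gives 48.7 : 100.0 : 68.4 : 15.6.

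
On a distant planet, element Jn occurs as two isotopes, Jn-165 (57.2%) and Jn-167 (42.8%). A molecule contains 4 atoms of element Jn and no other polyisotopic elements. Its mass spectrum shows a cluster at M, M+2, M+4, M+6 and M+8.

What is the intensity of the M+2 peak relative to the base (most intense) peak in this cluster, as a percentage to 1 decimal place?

89.1%

Binomial terms of (0.572 + 0.428)^4: M 0.1070, M+2 0.3204, M+4 0.3596, M+6 0.1794, M+8 0.0336 → M+4 is the base peak.
P(M+4) = C(4,2) × 0.572^2 × 0.428^2 = 6 × 0.327184 × 0.183184 = 0.359609 (base)
P(M+2) = C(4,1) × 0.572^3 × 0.428^1 = 4 × 0.18714925 × 0.4280 = 0.320400
Relative intensity = 0.320400 / 0.359609 × 100 = 89.1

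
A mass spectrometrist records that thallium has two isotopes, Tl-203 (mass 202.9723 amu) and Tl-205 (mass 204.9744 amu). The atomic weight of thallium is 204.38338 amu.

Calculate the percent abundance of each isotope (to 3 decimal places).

Tl-203: 29.520%, Tl-205: 70.480%

Writing the weighted mean with unknown fraction x of Tl-203:
202.9723·x + 204.9744·(1 − x) = 204.38338
(202.9723 − 204.9744)·x = 204.38338 − 204.9744
x = -0.59102 / -2.0021 = 0.29520 → 29.520% Tl-203, 70.480% Tl-205.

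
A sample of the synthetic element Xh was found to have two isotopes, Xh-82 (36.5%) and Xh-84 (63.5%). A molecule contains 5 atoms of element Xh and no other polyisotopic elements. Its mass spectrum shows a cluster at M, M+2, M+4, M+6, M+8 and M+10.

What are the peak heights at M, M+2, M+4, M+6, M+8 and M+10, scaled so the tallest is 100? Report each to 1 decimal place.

1.9 : 16.5 : 57.5 : 100.0 : 87.0 : 30.3

Each Xh atom is independently Xh-82 (p = 0.365) or Xh-84 (q = 0.635); the cluster is the binomial expansion (p + q)^5.
P(M) = 0.365^5 = 0.006478
P(M+2) = 5 × 0.365^4 × 0.635^1 = 0.056353
P(M+4) = 10 × 0.365^3 × 0.635^2 = 0.196077
P(M+6) = 10 × 0.365^2 × 0.635^3 = 0.341120
P(M+8) = 5 × 0.365^1 × 0.635^4 = 0.296727
P(M+10) = 0.635^5 = 0.103245
The M+6 peak is largest (0.341120); scaling to 100 gives 1.9 : 16.5 : 57.5 : 100.0 : 87.0 : 30.3.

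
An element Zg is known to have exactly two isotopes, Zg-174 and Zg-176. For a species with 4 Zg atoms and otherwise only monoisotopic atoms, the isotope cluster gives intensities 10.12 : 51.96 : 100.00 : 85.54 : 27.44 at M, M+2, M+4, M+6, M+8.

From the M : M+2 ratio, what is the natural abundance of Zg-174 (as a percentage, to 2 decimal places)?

Let p = fractional abundance of Zg-174. I(M+2)/I(M) = [C(4,1)·p^3·(1−p)] / p^4 = 4·(1−p)/p = 51.96/10.12 = 5.1344
(1−p)/p = 5.1344/4 = 1.2836  ⇒  p = 1/(1 + 1.2836) = 0.4379
Zg-174: 43.79%, Zg-176: 56.21%.

43.79%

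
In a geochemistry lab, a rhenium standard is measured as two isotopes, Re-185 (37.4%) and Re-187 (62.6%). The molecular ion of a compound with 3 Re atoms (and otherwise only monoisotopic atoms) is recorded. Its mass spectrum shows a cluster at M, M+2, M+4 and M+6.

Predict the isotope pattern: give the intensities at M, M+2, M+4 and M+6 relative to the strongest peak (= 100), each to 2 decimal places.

Expanding (0.374 + 0.626)^3:
P(M) = 0.374^3 = 0.052314
P(M+2) = 3 × 0.374^2 × 0.626^1 = 0.262687
P(M+4) = 3 × 0.374^1 × 0.626^2 = 0.439685
P(M+6) = 0.626^3 = 0.245314
The M+4 peak is largest (0.439685); scaling to 100 gives 11.90 : 59.74 : 100.00 : 55.79.

11.90 : 59.74 : 100.00 : 55.79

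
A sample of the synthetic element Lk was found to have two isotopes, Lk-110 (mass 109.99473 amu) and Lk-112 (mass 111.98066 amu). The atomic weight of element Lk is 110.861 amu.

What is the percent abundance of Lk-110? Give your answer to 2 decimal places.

Writing the weighted mean with unknown fraction x of Lk-110:
109.99473·x + 111.98066·(1 − x) = 110.861
(109.99473 − 111.98066)·x = 110.861 − 111.98066
x = -1.11966 / -1.98593 = 0.56380 → 56.38% Lk-110, 43.62% Lk-112.

56.38%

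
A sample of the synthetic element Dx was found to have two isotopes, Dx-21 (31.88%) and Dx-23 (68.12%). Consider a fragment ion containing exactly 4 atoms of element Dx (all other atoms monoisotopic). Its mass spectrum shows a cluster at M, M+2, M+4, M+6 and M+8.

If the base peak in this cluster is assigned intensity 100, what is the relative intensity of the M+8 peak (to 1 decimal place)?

Term probabilities: M 0.0103, M+2 0.0883, M+4 0.2830, M+6 0.4031, M+8 0.2153. Base peak = M+6.
P(M+6) = C(4,3) × 0.3188^1 × 0.6812^3 = 4 × 0.3188 × 0.31609958 = 0.403090 (base)
P(M+8) = C(4,4) × 0.3188^0 × 0.6812^4 = 1 × 1.0000 × 0.21532703 = 0.215327
Relative intensity = 0.215327 / 0.403090 × 100 = 53.4

53.4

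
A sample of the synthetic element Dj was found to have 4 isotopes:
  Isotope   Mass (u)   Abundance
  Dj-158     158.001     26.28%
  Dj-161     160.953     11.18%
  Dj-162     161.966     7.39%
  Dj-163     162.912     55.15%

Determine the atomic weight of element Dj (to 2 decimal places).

Ar = Σ fᵢ·mᵢ = 0.2628 × 158.001 + 0.1118 × 160.953 + 0.0739 × 161.966 + 0.5515 × 162.912
= 41.5227 + 17.9945 + 11.9693 + 89.8460 = 161.3325 u

161.33 u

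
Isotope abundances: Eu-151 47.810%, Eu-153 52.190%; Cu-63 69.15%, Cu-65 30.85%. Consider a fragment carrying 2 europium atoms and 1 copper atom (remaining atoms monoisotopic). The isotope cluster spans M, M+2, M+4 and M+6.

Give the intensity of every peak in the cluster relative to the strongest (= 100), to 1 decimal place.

38.0 : 100.0 : 82.4 : 20.2

Europium pattern (n=2): 0.22857961 : 0.49904078 : 0.27237961
Copper pattern (n=1): 0.6915 : 0.3085
Convolve the two distributions (both contribute in 2-u steps):
  M: 0.22857961×0.6915 = 0.158063
  M+2: 0.22857961×0.3085 + 0.49904078×0.6915 = 0.415604
  M+4: 0.49904078×0.3085 + 0.27237961×0.6915 = 0.342305
  M+6: 0.27237961×0.3085 = 0.084029
Scale to base peak (0.415604) = 100: 38.0 : 100.0 : 82.4 : 20.2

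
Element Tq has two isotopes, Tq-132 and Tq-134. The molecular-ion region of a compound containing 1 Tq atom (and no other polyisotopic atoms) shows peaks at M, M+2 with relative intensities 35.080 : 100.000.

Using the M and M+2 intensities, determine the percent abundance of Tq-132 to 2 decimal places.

25.97%

Write p for the Tq-132 fraction. I(M+2)/I(M) = [C(1,1)·p^0·(1−p)] / p^1 = 1·(1−p)/p = 100.000/35.080 = 2.8506
(1−p)/p = 2.8506/1 = 2.8506  ⇒  p = 1/(1 + 2.8506) = 0.2597
Tq-132: 25.97%, Tq-134: 74.03%.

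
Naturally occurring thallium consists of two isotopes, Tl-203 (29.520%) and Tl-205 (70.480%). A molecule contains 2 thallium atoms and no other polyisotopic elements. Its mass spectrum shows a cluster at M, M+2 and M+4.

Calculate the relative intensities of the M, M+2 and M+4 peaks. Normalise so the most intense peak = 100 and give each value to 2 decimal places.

17.54 : 83.77 : 100.00

Expanding (0.29520 + 0.70480)^2:
P(M) = 0.29520^2 = 0.087143
P(M+2) = 2 × 0.29520^1 × 0.70480^1 = 0.416114
P(M+4) = 0.70480^2 = 0.496743
The M+4 peak is largest (0.496743); scaling to 100 gives 17.54 : 83.77 : 100.00.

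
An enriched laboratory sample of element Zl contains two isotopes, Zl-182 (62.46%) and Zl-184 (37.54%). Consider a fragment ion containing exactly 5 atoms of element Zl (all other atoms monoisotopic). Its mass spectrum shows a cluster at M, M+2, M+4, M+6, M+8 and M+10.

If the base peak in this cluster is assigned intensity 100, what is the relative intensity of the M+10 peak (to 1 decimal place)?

2.2

(0.6246 + 0.3754)^5 gives M 0.0951, M+2 0.2857, M+4 0.3434, M+6 0.2064, M+8 0.0620, M+10 0.0075; the largest is M+4.
P(M+4) = C(5,2) × 0.6246^3 × 0.3754^2 = 10 × 0.24367217 × 0.14092516 = 0.343395 (base)
P(M+10) = C(5,5) × 0.6246^0 × 0.3754^5 = 1 × 1.0000 × 0.00745541 = 0.007455
Relative intensity = 0.007455 / 0.343395 × 100 = 2.2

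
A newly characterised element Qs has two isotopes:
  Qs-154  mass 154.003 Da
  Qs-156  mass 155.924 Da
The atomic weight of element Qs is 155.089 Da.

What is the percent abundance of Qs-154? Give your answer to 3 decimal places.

Writing the weighted mean with unknown fraction x of Qs-154:
154.003·x + 155.924·(1 − x) = 155.089
(154.003 − 155.924)·x = 155.089 − 155.924
x = -0.835 / -1.921 = 0.43467 → 43.467% Qs-154, 56.533% Qs-156.

43.467%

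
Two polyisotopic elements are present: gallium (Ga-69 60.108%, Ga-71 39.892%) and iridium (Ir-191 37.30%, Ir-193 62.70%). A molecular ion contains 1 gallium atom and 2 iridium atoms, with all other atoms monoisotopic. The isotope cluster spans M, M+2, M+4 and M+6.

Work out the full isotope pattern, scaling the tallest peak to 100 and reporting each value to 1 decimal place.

19.8 : 79.6 : 100.0 : 37.1

Gallium pattern (n=1): 0.60108 : 0.39892
Iridium pattern (n=2): 0.139129 : 0.467742 : 0.393129
Convolve the two distributions (both contribute in 2-u steps):
  M: 0.60108×0.139129 = 0.083628
  M+2: 0.60108×0.467742 + 0.39892×0.139129 = 0.336652
  M+4: 0.60108×0.393129 + 0.39892×0.467742 = 0.422894
  M+6: 0.39892×0.393129 = 0.156827
Scale to base peak (0.422894) = 100: 19.8 : 79.6 : 100.0 : 37.1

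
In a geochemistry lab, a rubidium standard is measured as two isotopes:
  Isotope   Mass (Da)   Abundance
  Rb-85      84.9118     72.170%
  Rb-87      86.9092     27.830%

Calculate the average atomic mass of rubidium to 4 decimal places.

85.4677 Da

Average mass = Σ (abundance × isotope mass) = 0.72170 × 84.9118 + 0.27830 × 86.9092
= 61.28085 + 24.18683 = 85.46768 Da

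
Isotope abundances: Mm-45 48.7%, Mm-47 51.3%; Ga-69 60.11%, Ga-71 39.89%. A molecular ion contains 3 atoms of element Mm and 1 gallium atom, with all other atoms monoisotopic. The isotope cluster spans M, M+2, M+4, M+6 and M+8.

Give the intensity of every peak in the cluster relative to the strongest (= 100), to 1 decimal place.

18.4 : 70.5 : 100.0 : 62.3 : 14.3

Element Mm pattern (n=3): 0.1155013 : 0.36500309 : 0.38448991 : 0.1350057
Gallium pattern (n=1): 0.6011 : 0.3989
Convolve the two distributions (both contribute in 2-u steps):
  M: 0.1155013×0.6011 = 0.069428
  M+2: 0.1155013×0.3989 + 0.36500309×0.6011 = 0.265477
  M+4: 0.36500309×0.3989 + 0.38448991×0.6011 = 0.376717
  M+6: 0.38448991×0.3989 + 0.1350057×0.6011 = 0.234525
  M+8: 0.1350057×0.3989 = 0.053854
Scale to base peak (0.376717) = 100: 18.4 : 70.5 : 100.0 : 62.3 : 14.3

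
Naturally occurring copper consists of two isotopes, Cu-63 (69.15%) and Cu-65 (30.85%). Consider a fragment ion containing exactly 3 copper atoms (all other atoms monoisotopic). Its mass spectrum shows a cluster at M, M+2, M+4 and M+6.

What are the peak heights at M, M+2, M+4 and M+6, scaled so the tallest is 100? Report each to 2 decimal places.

The 3 Cu atoms are independent, so intensities follow the terms of (0.6915 + 0.3085)^3.
P(M) = 0.6915^3 = 0.330656
P(M+2) = 3 × 0.6915^2 × 0.3085^1 = 0.442548
P(M+4) = 3 × 0.6915^1 × 0.3085^2 = 0.197435
P(M+6) = 0.3085^3 = 0.029361
The M+2 peak is largest (0.442548); scaling to 100 gives 74.72 : 100.00 : 44.61 : 6.63.

74.72 : 100.00 : 44.61 : 6.63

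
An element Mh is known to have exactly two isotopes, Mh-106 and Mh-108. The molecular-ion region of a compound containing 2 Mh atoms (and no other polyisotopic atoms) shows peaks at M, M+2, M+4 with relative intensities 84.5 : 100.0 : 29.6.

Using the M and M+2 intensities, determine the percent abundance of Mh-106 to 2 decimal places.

Let p = fractional abundance of Mh-106. I(M+2)/I(M) = [C(2,1)·p^1·(1−p)] / p^2 = 2·(1−p)/p = 100.0/84.5 = 1.1834
(1−p)/p = 1.1834/2 = 0.5917  ⇒  p = 1/(1 + 0.5917) = 0.6283
Mh-106: 62.83%, Mh-108: 37.17%.

62.83%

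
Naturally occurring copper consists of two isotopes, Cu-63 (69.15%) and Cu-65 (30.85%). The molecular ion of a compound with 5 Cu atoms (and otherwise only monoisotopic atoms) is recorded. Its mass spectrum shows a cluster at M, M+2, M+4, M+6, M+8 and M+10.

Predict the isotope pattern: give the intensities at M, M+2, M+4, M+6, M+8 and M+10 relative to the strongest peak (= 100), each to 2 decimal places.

44.83 : 100.00 : 89.23 : 39.81 : 8.88 : 0.79

Expanding (0.6915 + 0.3085)^5:
P(M) = 0.6915^5 = 0.158111
P(M+2) = 5 × 0.6915^4 × 0.3085^1 = 0.352691
P(M+4) = 10 × 0.6915^3 × 0.3085^2 = 0.314693
P(M+6) = 10 × 0.6915^2 × 0.3085^3 = 0.140394
P(M+8) = 5 × 0.6915^1 × 0.3085^4 = 0.031317
P(M+10) = 0.3085^5 = 0.002794
The M+2 peak is largest (0.352691); scaling to 100 gives 44.83 : 100.00 : 89.23 : 39.81 : 8.88 : 0.79.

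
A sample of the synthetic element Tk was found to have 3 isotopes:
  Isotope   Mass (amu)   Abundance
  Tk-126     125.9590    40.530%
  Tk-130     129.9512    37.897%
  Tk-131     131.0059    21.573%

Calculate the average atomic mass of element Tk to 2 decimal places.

128.56 amu

Average mass = Σ (abundance × isotope mass) = 0.40530 × 125.9590 + 0.37897 × 129.9512 + 0.21573 × 131.0059
= 51.05118 + 49.24761 + 28.26190 = 128.56069 amu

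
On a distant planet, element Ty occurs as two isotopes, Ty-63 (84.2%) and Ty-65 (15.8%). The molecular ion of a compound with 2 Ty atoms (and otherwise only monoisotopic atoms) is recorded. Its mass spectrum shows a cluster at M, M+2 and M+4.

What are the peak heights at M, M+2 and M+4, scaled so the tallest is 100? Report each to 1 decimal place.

The 2 Ty atoms are independent, so intensities follow the terms of (0.842 + 0.158)^2.
P(M) = 0.842^2 = 0.708964
P(M+2) = 2 × 0.842^1 × 0.158^1 = 0.266072
P(M+4) = 0.158^2 = 0.024964
The M peak is largest (0.708964); scaling to 100 gives 100.0 : 37.5 : 3.5.

100.0 : 37.5 : 3.5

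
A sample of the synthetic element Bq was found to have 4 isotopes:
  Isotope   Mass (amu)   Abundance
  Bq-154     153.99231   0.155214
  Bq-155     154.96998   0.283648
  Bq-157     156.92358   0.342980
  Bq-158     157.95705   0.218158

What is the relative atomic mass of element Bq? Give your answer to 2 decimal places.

Ar = Σ fᵢ·mᵢ = 0.155214 × 153.99231 + 0.283648 × 154.96998 + 0.342980 × 156.92358 + 0.218158 × 157.95705
= 23.901762 + 43.956925 + 53.821649 + 34.459594 = 156.139930 amu

156.14 amu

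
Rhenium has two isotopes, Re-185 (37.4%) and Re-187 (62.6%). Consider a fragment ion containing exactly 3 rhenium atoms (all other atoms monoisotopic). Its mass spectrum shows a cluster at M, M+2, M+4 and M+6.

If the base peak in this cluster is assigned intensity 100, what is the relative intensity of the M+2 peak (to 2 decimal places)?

Binomial terms of (0.374 + 0.626)^3: M 0.0523, M+2 0.2627, M+4 0.4397, M+6 0.2453 → M+4 is the base peak.
P(M+4) = C(3,2) × 0.374^1 × 0.626^2 = 3 × 0.3740 × 0.391876 = 0.439685 (base)
P(M+2) = C(3,1) × 0.374^2 × 0.626^1 = 3 × 0.139876 × 0.6260 = 0.262687
Relative intensity = 0.262687 / 0.439685 × 100 = 59.74

59.74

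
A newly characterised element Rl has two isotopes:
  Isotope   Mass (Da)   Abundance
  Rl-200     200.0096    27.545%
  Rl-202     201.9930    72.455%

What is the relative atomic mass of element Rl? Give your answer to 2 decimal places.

Ar = Σ fᵢ·mᵢ = 0.27545 × 200.0096 + 0.72455 × 201.9930
= 55.09264 + 146.35403 = 201.44667 Da

201.45 Da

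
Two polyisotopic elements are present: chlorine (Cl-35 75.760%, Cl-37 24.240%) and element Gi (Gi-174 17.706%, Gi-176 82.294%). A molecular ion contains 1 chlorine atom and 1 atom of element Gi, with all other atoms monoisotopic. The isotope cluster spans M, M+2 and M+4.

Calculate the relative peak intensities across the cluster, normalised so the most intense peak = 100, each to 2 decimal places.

20.13 : 100.00 : 29.94

Chlorine pattern (n=1): 0.7576 : 0.2424
Element Gi pattern (n=1): 0.17706 : 0.82294
Convolve the two distributions (both contribute in 2-u steps):
  M: 0.7576×0.17706 = 0.134141
  M+2: 0.7576×0.82294 + 0.2424×0.17706 = 0.666379
  M+4: 0.2424×0.82294 = 0.199481
Scale to base peak (0.666379) = 100: 20.13 : 100.00 : 29.94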